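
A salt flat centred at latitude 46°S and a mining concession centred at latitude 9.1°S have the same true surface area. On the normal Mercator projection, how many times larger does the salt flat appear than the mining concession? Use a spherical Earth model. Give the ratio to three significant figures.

Mercator is conformal with k = sec φ, so areal scale = k² = sec²φ.
At 46°: sec²(46°) = 1/0.6947² = 2.072.
At 9.1°: sec²(9.1°) = 1/0.9874² = 1.026.
Ratio = 2.072/1.026 = cos²(9.1°)/cos²(46°) ≈ 2.02.

2.02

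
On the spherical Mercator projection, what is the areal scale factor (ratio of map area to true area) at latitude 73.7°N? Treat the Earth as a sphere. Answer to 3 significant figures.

12.7

For Mercator, h = k = sec φ (a conformal cylindrical projection has a single point scale, 1/cos φ).
Areal scale = k² = sec²φ = 1/cos²(73.7°) = 1/0.2807² = 12.69.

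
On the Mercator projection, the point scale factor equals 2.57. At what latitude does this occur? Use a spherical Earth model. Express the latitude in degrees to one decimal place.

67.1°

Mercator scale is k = sec φ = 1/cos φ.
1/cos φ = 2.57  ⇒  cos φ = 0.3891  ⇒  φ = arccos(0.3891) ≈ 67.1°.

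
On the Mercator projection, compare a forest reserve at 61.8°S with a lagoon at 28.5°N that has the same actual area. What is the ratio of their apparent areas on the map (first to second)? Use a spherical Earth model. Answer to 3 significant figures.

Mercator is conformal with k = sec φ, so areal scale = k² = sec²φ.
At 61.8°: sec²(61.8°) = 1/0.4726² = 4.478.
At 28.5°: sec²(28.5°) = 1/0.8788² = 1.295.
Ratio = 4.478/1.295 = cos²(28.5°)/cos²(61.8°) ≈ 3.46.

3.46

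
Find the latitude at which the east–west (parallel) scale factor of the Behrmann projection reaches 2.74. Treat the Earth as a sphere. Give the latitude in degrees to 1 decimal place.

71.6°

Behrmann is a cylindrical equal-area projection with standard parallels at ±30°. A cylindrical equal-area projection with standard parallel φ₀ has meridian scale h = cos φ / cos φ₀ and parallel scale k = cos φ₀ / cos φ (so areas are preserved, h·k = 1).
k = cos φ₀ / cos φ = 2.74  ⇒  cos φ = cos 30° / 2.74 = 0.3161.
φ = arccos(0.3161) ≈ 71.6°.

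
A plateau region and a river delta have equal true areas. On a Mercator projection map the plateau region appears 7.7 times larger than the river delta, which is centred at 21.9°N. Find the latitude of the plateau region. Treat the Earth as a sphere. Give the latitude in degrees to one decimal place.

70.5°

On Mercator, (apparent₁)/(apparent₂) = sec²φ₁ / sec²φ₂ when true areas are equal.
cos²φ₂ / cos²φ₁ = 7.7  ⇒  cos φ₁ = cos 21.9° / √7.7 = 0.9278/2.775 = 0.3344.
φ₁ = arccos(0.3344) ≈ 70.5°.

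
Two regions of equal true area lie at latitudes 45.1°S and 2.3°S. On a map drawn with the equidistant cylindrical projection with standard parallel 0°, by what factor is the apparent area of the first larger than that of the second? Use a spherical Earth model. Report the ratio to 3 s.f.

1.42

For the equirectangular projection with φ₀ = 0 (plate carrée), h = 1 along meridians and k = sec φ along parallels.
Areal scale at 45.1°: h·k = 1.000 × 1.417 = 1.417.
Areal scale at 2.3°: h·k = 1.000 × 1.001 = 1.001.
Ratio = 1.417/1.001 ≈ 1.42.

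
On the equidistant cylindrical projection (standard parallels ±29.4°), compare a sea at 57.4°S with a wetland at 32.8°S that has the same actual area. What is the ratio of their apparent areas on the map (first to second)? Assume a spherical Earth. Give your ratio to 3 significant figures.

With standard parallel φ₀ = 29.4°, the equirectangular projection gives x = Rλ cos φ₀, y = Rφ, so h = 1 and k = cos 29.4° / cos φ.
Areal scale at 57.4°: h·k = 1.000 × 1.617 = 1.617.
Areal scale at 32.8°: h·k = 1.000 × 1.036 = 1.036.
Ratio = 1.617/1.036 ≈ 1.56.

1.56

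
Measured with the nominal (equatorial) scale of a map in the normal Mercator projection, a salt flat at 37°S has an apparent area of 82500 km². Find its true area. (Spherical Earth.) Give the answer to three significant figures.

52600 km²

For Mercator, h = k = sec φ (a conformal cylindrical projection has a single point scale, 1/cos φ).
Areal scale = k² = sec²φ = 1/cos²(37°) = 1/0.7986² = 1.568.
True area = apparent / (areal scale) = 82500 / 1.568 ≈ 52600 km².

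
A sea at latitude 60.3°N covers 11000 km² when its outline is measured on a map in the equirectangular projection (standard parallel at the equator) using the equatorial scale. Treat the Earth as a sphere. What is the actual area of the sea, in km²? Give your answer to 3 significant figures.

5450 km²

In the plate carrée (x = Rλ, y = Rφ), meridians are true-scale (h = 1) and parallels are stretched by k = sec φ.
Areal scale = h·k = 1 × sec φ; at 60.3°, h = 1.000, k = 2.018, so h·k = 2.018.
True area = apparent / (areal scale) = 11000 / 2.018 ≈ 5450 km².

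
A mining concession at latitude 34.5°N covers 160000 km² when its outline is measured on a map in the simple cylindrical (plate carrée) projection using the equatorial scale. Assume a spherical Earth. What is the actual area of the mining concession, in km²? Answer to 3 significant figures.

Plate carrée maps x = Rλ, y = Rφ. The meridian scale is h = 1 and the parallel scale is k = 1/cos φ = sec φ.
Areal scale = h·k = 1 × sec φ; at 34.5°, h = 1.000, k = 1.213, so h·k = 1.213.
True area = apparent / (areal scale) = 160000 / 1.213 ≈ 132000 km².

132000 km²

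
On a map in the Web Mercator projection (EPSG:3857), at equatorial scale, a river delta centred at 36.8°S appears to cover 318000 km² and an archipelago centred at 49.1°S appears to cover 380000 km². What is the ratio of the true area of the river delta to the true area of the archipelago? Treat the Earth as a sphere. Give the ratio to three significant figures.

1.25

On Mercator the areal scale is sec²φ, so true area = apparent × cos²φ.
True area of river delta: 318000 × cos²(36.8°) = 318000 × 0.6412 = 203900 km².
True area of archipelago: 380000 × cos²(49.1°) = 380000 × 0.4287 = 162900 km².
Ratio = 203900 / 162900 ≈ 1.25.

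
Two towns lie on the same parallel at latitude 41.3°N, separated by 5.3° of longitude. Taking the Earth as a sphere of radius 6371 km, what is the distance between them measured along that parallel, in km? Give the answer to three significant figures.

443 km

Arc length along a parallel = R cos φ · Δλ (with Δλ in radians).
= 6371 × cos 41.3° × (5.3° × π/180) = 6371 × 0.7513 × 0.09250 ≈ 443 km.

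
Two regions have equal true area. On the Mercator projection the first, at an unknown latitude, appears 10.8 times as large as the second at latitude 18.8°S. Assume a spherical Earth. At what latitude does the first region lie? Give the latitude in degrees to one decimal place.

73.3°

Mercator areal scale is sec²φ, so apparent-area ratio = sec²φ₁ / sec²φ₂ = cos²φ₂ / cos²φ₁.
cos²φ₂ / cos²φ₁ = 10.8  ⇒  cos φ₁ = cos 18.8° / √10.8 = 0.9466/3.286 = 0.2881.
φ₁ = arccos(0.2881) ≈ 73.3°.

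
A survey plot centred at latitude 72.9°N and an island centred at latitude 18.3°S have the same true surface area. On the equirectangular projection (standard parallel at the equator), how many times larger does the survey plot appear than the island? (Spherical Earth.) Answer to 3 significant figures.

Plate carrée maps x = Rλ, y = Rφ. The meridian scale is h = 1 and the parallel scale is k = 1/cos φ = sec φ.
Areal scale at 72.9°: h·k = 1.000 × 3.401 = 3.401.
Areal scale at 18.3°: h·k = 1.000 × 1.053 = 1.053.
Ratio = 3.401/1.053 ≈ 3.23.

3.23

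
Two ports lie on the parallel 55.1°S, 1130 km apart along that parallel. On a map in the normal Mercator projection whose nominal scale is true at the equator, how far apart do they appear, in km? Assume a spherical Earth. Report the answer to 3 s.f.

1980 km

For Mercator, h = k = sec φ (a conformal cylindrical projection has a single point scale, 1/cos φ).
Along the parallel, k = sec 55.1° = 1/0.5721 = 1.748.
Map distance = 1130 × 1.748 ≈ 1980 km.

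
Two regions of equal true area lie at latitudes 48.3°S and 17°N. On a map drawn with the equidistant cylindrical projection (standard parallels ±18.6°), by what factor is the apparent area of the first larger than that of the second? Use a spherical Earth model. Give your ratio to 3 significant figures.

1.44

With standard parallel φ₀ = 18.6°, the equirectangular projection gives x = Rλ cos φ₀, y = Rφ, so h = 1 and k = cos 18.6° / cos φ.
Areal scale at 48.3°: h·k = 1.000 × 1.425 = 1.425.
Areal scale at 17°: h·k = 1.000 × 0.9911 = 0.9911.
Ratio = 1.425/0.9911 ≈ 1.44.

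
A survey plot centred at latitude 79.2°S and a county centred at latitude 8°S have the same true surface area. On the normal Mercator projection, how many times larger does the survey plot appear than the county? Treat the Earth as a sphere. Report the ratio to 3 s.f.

Mercator is conformal with k = sec φ, so areal scale = k² = sec²φ.
At 79.2°: sec²(79.2°) = 1/0.1874² = 28.48.
At 8°: sec²(8°) = 1/0.9903² = 1.020.
Ratio = 28.48/1.020 = cos²(8°)/cos²(79.2°) ≈ 27.9.

27.9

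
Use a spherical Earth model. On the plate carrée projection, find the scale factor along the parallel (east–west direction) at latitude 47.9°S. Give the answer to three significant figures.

In the plate carrée (x = Rλ, y = Rφ), meridians are true-scale (h = 1) and parallels are stretched by k = sec φ.
k = 1/cos 47.9° = 1/0.6704 = 1.492.

1.49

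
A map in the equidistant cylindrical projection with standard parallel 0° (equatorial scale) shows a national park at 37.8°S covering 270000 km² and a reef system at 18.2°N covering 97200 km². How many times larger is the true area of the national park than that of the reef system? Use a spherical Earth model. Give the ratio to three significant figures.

2.31

On the plate carrée, areal scale = h·k = 1 × sec φ, so true area = apparent × cos φ.
True area of national park: 270000 × cos(37.8°) = 270000 × 0.7902 = 213300 km².
True area of reef system: 97200 × cos(18.2°) = 97200 × 0.9500 = 92340 km².
Ratio = 213300 / 92340 ≈ 2.31.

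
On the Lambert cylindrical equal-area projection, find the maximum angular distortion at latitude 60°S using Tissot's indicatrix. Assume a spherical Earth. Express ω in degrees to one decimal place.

73.7°

The Lambert cylindrical equal-area projection is the cylindrical equal-area projection with its standard parallel at the equator (φ₀ = 0). Cylindrical equal-area (φ₀ = 0°): h = cos φ / cos 0° along meridians, k = cos 0° / cos φ along parallels; h·k = 1.
At 60°: h = 0.5000, k = 2.000; principal scales a = 2.000, b = 0.5000.
sin(ω/2) = (a − b)/(a + b) = 1.500/2.500 = 0.6000, so ω = 2 arcsin(0.6000) ≈ 73.7°.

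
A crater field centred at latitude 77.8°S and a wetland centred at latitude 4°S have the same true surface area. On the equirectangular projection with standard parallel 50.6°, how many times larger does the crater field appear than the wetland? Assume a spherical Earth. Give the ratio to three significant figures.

4.72

With standard parallel φ₀ = 50.6°, the equirectangular projection gives x = Rλ cos φ₀, y = Rφ, so h = 1 and k = cos 50.6° / cos φ.
Areal scale at 77.8°: h·k = 1.000 × 3.004 = 3.004.
Areal scale at 4°: h·k = 1.000 × 0.6363 = 0.6363.
Ratio = 3.004/0.6363 ≈ 4.72.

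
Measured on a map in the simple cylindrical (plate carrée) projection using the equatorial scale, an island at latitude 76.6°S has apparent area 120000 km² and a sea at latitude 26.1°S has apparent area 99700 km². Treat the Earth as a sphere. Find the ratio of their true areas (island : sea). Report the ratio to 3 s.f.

0.311

Plate carrée has h = 1 and k = sec φ, giving areal scale sec φ; true area = (apparent area) · cos φ.
True area of island: 120000 × cos(76.6°) = 120000 × 0.2317 = 27810 km².
True area of sea: 99700 × cos(26.1°) = 99700 × 0.8980 = 89530 km².
Ratio = 27810 / 89530 ≈ 0.311.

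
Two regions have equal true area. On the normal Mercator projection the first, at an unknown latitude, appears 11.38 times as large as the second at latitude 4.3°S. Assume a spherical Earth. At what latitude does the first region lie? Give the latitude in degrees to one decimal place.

72.8°

On Mercator, (apparent₁)/(apparent₂) = sec²φ₁ / sec²φ₂ when true areas are equal.
cos²φ₂ / cos²φ₁ = 11.38  ⇒  cos φ₁ = cos 4.3° / √11.38 = 0.9972/3.373 = 0.2956.
φ₁ = arccos(0.2956) ≈ 72.8°.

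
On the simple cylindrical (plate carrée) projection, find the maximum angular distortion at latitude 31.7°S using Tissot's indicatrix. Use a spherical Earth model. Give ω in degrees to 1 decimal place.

9.2°

Plate carrée maps x = Rλ, y = Rφ. The meridian scale is h = 1 and the parallel scale is k = 1/cos φ = sec φ.
At 31.7°: h = 1.000, k = 1.175; principal scales a = 1.175, b = 1.000.
sin(ω/2) = (a − b)/(a + b) = 0.1753/2.175 = 0.08061, so ω = 2 arcsin(0.08061) ≈ 9.2°.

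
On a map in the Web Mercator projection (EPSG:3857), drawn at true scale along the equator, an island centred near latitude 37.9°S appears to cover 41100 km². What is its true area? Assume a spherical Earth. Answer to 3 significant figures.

Mercator is conformal, so the point scale is isotropic: h = k = sec φ = 1/cos φ.
Areal scale = k² = sec²φ = 1/cos²(37.9°) = 1/0.7891² = 1.606.
True area = apparent / (areal scale) = 41100 / 1.606 ≈ 25600 km².

25600 km²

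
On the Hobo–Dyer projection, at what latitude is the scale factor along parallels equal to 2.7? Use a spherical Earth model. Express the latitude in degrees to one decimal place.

72.9°

The Hobo–Dyer projection is cylindrical equal-area with φ₀ = 37.5°. A cylindrical equal-area projection with standard parallel φ₀ has meridian scale h = cos φ / cos φ₀ and parallel scale k = cos φ₀ / cos φ (so areas are preserved, h·k = 1).
k = cos φ₀ / cos φ = 2.7  ⇒  cos φ = cos 37.5° / 2.7 = 0.2938.
φ = arccos(0.2938) ≈ 72.9°.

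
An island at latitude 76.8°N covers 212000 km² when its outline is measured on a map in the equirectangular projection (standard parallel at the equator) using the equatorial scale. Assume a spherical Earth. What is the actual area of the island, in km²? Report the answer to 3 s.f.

For the equirectangular projection with φ₀ = 0 (plate carrée), h = 1 along meridians and k = sec φ along parallels.
Areal scale = h·k = 1 × sec φ; at 76.8°, h = 1.000, k = 4.379, so h·k = 4.379.
True area = apparent / (areal scale) = 212000 / 4.379 ≈ 48400 km².

48400 km²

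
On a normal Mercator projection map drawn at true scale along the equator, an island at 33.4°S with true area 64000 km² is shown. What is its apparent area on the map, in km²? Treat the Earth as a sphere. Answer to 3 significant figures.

91800 km²

For Mercator, h = k = sec φ (a conformal cylindrical projection has a single point scale, 1/cos φ).
Areal scale = k² = sec²φ = 1/cos²(33.4°) = 1/0.8348² = 1.435.
Apparent area = 64000 × 1.435 ≈ 91800 km².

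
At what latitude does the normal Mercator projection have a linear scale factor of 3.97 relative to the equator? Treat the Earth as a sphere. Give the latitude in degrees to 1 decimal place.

75.4°

Mercator scale is k = sec φ = 1/cos φ.
1/cos φ = 3.97  ⇒  cos φ = 0.2519  ⇒  φ = arccos(0.2519) ≈ 75.4°.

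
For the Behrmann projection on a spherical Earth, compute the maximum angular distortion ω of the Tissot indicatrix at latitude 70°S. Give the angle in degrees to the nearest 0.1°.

The Behrmann projection is cylindrical equal-area with φ₀ = 30°. Cylindrical equal-area (φ₀ = 30°): h = cos φ / cos 30° along meridians, k = cos 30° / cos φ along parallels; h·k = 1.
At 70°: h = 0.3949, k = 2.532; principal scales a = 2.532, b = 0.3949.
sin(ω/2) = (a − b)/(a + b) = 2.137/2.927 = 0.7301, so ω = 2 arcsin(0.7301) ≈ 93.8°.

93.8°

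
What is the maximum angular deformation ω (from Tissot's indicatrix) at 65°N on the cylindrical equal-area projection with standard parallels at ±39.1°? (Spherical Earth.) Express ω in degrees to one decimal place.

Cylindrical equal-area (φ₀ = 39.1°): h = cos φ / cos 39.1° along meridians, k = cos 39.1° / cos φ along parallels; h·k = 1.
At 65°: h = 0.5446, k = 1.836; principal scales a = 1.836, b = 0.5446.
sin(ω/2) = (a − b)/(a + b) = 1.292/2.381 = 0.5425, so ω = 2 arcsin(0.5425) ≈ 65.7°.

65.7°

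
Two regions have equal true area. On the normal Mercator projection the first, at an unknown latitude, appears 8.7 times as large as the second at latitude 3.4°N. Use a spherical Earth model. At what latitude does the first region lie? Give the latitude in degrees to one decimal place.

For equal true areas on Mercator, apparent areas scale as sec²φ, so the ratio is cos²φ₂ / cos²φ₁.
cos²φ₂ / cos²φ₁ = 8.7  ⇒  cos φ₁ = cos 3.4° / √8.7 = 0.9982/2.950 = 0.3384.
φ₁ = arccos(0.3384) ≈ 70.2°.

70.2°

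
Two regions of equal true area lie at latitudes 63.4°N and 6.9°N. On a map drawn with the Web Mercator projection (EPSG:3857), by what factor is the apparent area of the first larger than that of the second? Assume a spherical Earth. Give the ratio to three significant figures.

4.92

Mercator is conformal with k = sec φ, so areal scale = k² = sec²φ.
At 63.4°: sec²(63.4°) = 1/0.4478² = 4.988.
At 6.9°: sec²(6.9°) = 1/0.9928² = 1.015.
Ratio = 4.988/1.015 = cos²(6.9°)/cos²(63.4°) ≈ 4.92.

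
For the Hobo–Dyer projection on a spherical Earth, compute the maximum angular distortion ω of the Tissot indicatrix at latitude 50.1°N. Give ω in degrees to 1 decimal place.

24.2°

Hobo–Dyer is a cylindrical equal-area projection with standard parallels at ±37.5°. Cylindrical equal-area (φ₀ = 37.5°): h = cos φ / cos 37.5° along meridians, k = cos 37.5° / cos φ along parallels; h·k = 1.
At 50.1°: h = 0.8085, k = 1.237; principal scales a = 1.237, b = 0.8085.
sin(ω/2) = (a − b)/(a + b) = 0.4283/2.045 = 0.2094, so ω = 2 arcsin(0.2094) ≈ 24.2°.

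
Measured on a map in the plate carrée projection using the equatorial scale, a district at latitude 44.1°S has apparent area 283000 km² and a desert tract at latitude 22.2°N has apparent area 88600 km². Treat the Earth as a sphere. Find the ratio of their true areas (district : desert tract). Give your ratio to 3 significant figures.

2.48

Plate carrée has h = 1 and k = sec φ, giving areal scale sec φ; true area = (apparent area) · cos φ.
True area of district: 283000 × cos(44.1°) = 283000 × 0.7181 = 203200 km².
True area of desert tract: 88600 × cos(22.2°) = 88600 × 0.9259 = 82030 km².
Ratio = 203200 / 82030 ≈ 2.48.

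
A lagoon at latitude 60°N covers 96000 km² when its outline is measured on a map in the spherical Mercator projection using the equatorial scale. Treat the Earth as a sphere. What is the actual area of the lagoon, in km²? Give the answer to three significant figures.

The Mercator projection is conformal; its linear scale factor is the same in every direction and equals sec φ = 1/cos φ.
Areal scale = k² = sec²φ = 1/cos²(60°) = 1/0.5000² = 4.000.
True area = apparent / (areal scale) = 96000 / 4.000 ≈ 24000 km².

24000 km²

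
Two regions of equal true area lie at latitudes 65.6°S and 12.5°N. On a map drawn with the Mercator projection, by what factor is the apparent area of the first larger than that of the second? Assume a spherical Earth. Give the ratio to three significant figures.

5.59

Mercator areal scale is sec²φ.
At 65.6°: sec²(65.6°) = 1/0.4131² = 5.860.
At 12.5°: sec²(12.5°) = 1/0.9763² = 1.049.
Ratio = 5.860/1.049 = cos²(12.5°)/cos²(65.6°) ≈ 5.59.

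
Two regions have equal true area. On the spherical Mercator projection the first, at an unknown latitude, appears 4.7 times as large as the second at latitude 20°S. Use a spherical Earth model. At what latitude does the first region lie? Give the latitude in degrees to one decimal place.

Mercator areal scale is sec²φ, so apparent-area ratio = sec²φ₁ / sec²φ₂ = cos²φ₂ / cos²φ₁.
cos²φ₂ / cos²φ₁ = 4.7  ⇒  cos φ₁ = cos 20° / √4.7 = 0.9397/2.168 = 0.4334.
φ₁ = arccos(0.4334) ≈ 64.3°.

64.3°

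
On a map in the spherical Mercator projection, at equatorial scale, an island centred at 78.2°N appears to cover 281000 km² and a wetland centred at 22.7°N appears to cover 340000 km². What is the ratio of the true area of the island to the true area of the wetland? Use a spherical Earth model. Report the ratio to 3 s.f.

Since Mercator area scale is 1/cos²φ, the true area equals the apparent area multiplied by cos²φ.
True area of island: 281000 × cos²(78.2°) = 281000 × 0.04182 = 11750 km².
True area of wetland: 340000 × cos²(22.7°) = 340000 × 0.8511 = 289400 km².
Ratio = 11750 / 289400 ≈ 0.0406.

0.0406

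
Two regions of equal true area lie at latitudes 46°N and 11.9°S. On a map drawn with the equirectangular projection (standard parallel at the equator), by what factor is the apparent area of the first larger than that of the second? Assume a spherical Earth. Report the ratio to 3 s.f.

1.41

Plate carrée maps x = Rλ, y = Rφ. The meridian scale is h = 1 and the parallel scale is k = 1/cos φ = sec φ.
Areal scale at 46°: h·k = 1.000 × 1.440 = 1.440.
Areal scale at 11.9°: h·k = 1.000 × 1.022 = 1.022.
Ratio = 1.440/1.022 ≈ 1.41.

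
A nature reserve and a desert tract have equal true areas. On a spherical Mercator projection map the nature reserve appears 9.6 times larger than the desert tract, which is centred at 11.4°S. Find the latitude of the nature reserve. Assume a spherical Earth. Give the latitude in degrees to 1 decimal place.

71.6°

Mercator areal scale is sec²φ, so apparent-area ratio = sec²φ₁ / sec²φ₂ = cos²φ₂ / cos²φ₁.
cos²φ₂ / cos²φ₁ = 9.6  ⇒  cos φ₁ = cos 11.4° / √9.6 = 0.9803/3.098 = 0.3164.
φ₁ = arccos(0.3164) ≈ 71.6°.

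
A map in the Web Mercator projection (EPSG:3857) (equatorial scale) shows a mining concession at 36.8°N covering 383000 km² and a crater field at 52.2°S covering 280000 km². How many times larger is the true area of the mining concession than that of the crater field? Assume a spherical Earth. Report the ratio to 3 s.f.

2.33

On Mercator the areal scale is sec²φ, so true area = apparent × cos²φ.
True area of mining concession: 383000 × cos²(36.8°) = 383000 × 0.6412 = 245600 km².
True area of crater field: 280000 × cos²(52.2°) = 280000 × 0.3757 = 105200 km².
Ratio = 245600 / 105200 ≈ 2.33.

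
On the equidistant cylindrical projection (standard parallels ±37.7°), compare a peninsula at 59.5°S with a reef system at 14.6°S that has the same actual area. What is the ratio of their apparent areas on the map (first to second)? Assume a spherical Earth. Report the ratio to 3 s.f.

1.91

In the equirectangular projection with standard parallel φ₀ = 37.7° (x = Rλ cos φ₀, y = Rφ), meridians are true-scale (h = 1) and the parallel scale is k = cos φ₀ / cos φ.
Areal scale at 59.5°: h·k = 1.000 × 1.559 = 1.559.
Areal scale at 14.6°: h·k = 1.000 × 0.8176 = 0.8176.
Ratio = 1.559/0.8176 ≈ 1.91.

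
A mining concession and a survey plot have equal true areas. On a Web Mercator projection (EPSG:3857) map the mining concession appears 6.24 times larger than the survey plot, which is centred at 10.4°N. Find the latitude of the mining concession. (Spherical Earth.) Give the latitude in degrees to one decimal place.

66.8°

Mercator areal scale is sec²φ, so apparent-area ratio = sec²φ₁ / sec²φ₂ = cos²φ₂ / cos²φ₁.
cos²φ₂ / cos²φ₁ = 6.24  ⇒  cos φ₁ = cos 10.4° / √6.24 = 0.9836/2.498 = 0.3937.
φ₁ = arccos(0.3937) ≈ 66.8°.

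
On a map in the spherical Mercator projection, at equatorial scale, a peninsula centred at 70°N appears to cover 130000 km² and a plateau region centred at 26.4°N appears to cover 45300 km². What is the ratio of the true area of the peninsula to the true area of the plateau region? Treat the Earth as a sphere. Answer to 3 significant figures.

0.418

Since Mercator area scale is 1/cos²φ, the true area equals the apparent area multiplied by cos²φ.
True area of peninsula: 130000 × cos²(70°) = 130000 × 0.1170 = 15210 km².
True area of plateau region: 45300 × cos²(26.4°) = 45300 × 0.8023 = 36340 km².
Ratio = 15210 / 36340 ≈ 0.418.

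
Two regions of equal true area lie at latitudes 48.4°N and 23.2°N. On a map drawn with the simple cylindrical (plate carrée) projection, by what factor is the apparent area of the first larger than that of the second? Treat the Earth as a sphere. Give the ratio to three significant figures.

For the equirectangular projection with φ₀ = 0 (plate carrée), h = 1 along meridians and k = sec φ along parallels.
Areal scale at 48.4°: h·k = 1.000 × 1.506 = 1.506.
Areal scale at 23.2°: h·k = 1.000 × 1.088 = 1.088.
Ratio = 1.506/1.088 ≈ 1.38.

1.38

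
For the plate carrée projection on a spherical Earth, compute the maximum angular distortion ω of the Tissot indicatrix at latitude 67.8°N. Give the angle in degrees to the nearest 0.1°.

In the plate carrée (x = Rλ, y = Rφ), meridians are true-scale (h = 1) and parallels are stretched by k = sec φ.
At 67.8°: h = 1.000, k = 2.647; principal scales a = 2.647, b = 1.000.
sin(ω/2) = (a − b)/(a + b) = 1.647/3.647 = 0.4515, so ω = 2 arcsin(0.4515) ≈ 53.7°.

53.7°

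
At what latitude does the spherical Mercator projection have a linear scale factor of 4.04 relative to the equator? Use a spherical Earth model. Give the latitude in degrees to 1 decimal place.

75.7°

Mercator scale is k = sec φ = 1/cos φ.
1/cos φ = 4.04  ⇒  cos φ = 0.2475  ⇒  φ = arccos(0.2475) ≈ 75.7°.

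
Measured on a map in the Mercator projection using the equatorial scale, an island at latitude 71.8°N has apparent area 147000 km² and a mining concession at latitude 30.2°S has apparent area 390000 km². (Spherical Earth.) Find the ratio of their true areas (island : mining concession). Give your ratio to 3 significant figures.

0.0492

On Mercator the areal scale is sec²φ, so true area = apparent × cos²φ.
True area of island: 147000 × cos²(71.8°) = 147000 × 0.09755 = 14340 km².
True area of mining concession: 390000 × cos²(30.2°) = 390000 × 0.7470 = 291300 km².
Ratio = 14340 / 291300 ≈ 0.0492.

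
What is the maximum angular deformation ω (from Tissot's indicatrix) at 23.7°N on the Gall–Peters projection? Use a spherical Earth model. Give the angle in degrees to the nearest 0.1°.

29.3°

The Gall–Peters projection is cylindrical equal-area with φ₀ = 45°. For cylindrical equal-area with standard parallel φ₀, h = cos φ / cos φ₀ and k = cos φ₀ / cos φ, so h·k = 1.
At 23.7°: h = 1.295, k = 0.7722; principal scales a = 1.295, b = 0.7722.
sin(ω/2) = (a − b)/(a + b) = 0.5227/2.067 = 0.2529, so ω = 2 arcsin(0.2529) ≈ 29.3°.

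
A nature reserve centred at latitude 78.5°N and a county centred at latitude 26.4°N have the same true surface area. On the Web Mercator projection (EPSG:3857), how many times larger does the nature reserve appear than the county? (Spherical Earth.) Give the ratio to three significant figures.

Mercator areal scale is sec²φ.
At 78.5°: sec²(78.5°) = 1/0.1994² = 25.16.
At 26.4°: sec²(26.4°) = 1/0.8957² = 1.246.
Ratio = 25.16/1.246 = cos²(26.4°)/cos²(78.5°) ≈ 20.2.

20.2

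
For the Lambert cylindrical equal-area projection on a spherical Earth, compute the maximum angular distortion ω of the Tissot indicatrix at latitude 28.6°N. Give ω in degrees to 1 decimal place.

The Lambert cylindrical equal-area projection is the cylindrical equal-area projection with its standard parallel at the equator (φ₀ = 0). A cylindrical equal-area projection with standard parallel φ₀ has meridian scale h = cos φ / cos φ₀ and parallel scale k = cos φ₀ / cos φ (so areas are preserved, h·k = 1).
At 28.6°: h = 0.8780, k = 1.139; principal scales a = 1.139, b = 0.8780.
sin(ω/2) = (a − b)/(a + b) = 0.2610/2.017 = 0.1294, so ω = 2 arcsin(0.1294) ≈ 14.9°.

14.9°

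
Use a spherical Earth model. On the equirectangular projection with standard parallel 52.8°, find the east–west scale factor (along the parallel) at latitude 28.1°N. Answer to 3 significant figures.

In the equirectangular projection with standard parallel φ₀ = 52.8° (x = Rλ cos φ₀, y = Rφ), meridians are true-scale (h = 1) and the parallel scale is k = cos φ₀ / cos φ.
k = cos 52.8° / cos 28.1° = 0.6046/0.8821 = 0.6854.

0.685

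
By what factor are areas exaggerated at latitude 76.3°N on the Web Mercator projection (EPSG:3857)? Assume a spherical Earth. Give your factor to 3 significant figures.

For Mercator, h = k = sec φ (a conformal cylindrical projection has a single point scale, 1/cos φ).
Areal scale = k² = sec²φ = 1/cos²(76.3°) = 1/0.2368² = 17.83.

17.8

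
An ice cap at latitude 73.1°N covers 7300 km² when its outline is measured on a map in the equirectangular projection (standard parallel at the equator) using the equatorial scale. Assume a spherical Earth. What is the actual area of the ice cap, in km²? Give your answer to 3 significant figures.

For the equirectangular projection with φ₀ = 0 (plate carrée), h = 1 along meridians and k = sec φ along parallels.
Areal scale = h·k = 1 × sec φ; at 73.1°, h = 1.000, k = 3.440, so h·k = 3.440.
True area = apparent / (areal scale) = 7300 / 3.440 ≈ 2120 km².

2120 km²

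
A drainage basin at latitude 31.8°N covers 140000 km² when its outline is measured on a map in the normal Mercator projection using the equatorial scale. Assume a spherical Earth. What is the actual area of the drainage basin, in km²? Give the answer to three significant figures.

101000 km²

The Mercator projection is conformal; its linear scale factor is the same in every direction and equals sec φ = 1/cos φ.
Areal scale = k² = sec²φ = 1/cos²(31.8°) = 1/0.8499² = 1.384.
True area = apparent / (areal scale) = 140000 / 1.384 ≈ 101000 km².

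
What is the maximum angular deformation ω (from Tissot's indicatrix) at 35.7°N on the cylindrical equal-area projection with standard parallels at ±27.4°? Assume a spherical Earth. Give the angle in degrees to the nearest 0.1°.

Cylindrical equal-area (φ₀ = 27.4°): h = cos φ / cos 27.4° along meridians, k = cos 27.4° / cos φ along parallels; h·k = 1.
At 35.7°: h = 0.9147, k = 1.093; principal scales a = 1.093, b = 0.9147.
sin(ω/2) = (a − b)/(a + b) = 0.1786/2.008 = 0.08893, so ω = 2 arcsin(0.08893) ≈ 10.2°.

10.2°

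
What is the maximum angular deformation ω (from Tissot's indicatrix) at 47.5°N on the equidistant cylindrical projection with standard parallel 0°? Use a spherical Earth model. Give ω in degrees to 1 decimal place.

For the equirectangular projection with φ₀ = 0 (plate carrée), h = 1 along meridians and k = sec φ along parallels.
At 47.5°: h = 1.000, k = 1.480; principal scales a = 1.480, b = 1.000.
sin(ω/2) = (a − b)/(a + b) = 0.4802/2.480 = 0.1936, so ω = 2 arcsin(0.1936) ≈ 22.3°.

22.3°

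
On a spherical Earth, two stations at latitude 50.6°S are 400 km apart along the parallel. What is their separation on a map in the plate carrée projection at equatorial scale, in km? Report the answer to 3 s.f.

For the equirectangular projection with φ₀ = 0 (plate carrée), h = 1 along meridians and k = sec φ along parallels.
Along the parallel, k = sec 50.6° = 1/0.6347 = 1.575.
Map distance = 400 × 1.575 ≈ 630 km.

630 km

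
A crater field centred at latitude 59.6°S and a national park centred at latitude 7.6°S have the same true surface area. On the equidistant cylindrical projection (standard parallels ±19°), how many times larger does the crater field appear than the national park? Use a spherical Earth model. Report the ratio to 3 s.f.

In the equirectangular projection with standard parallel φ₀ = 19° (x = Rλ cos φ₀, y = Rφ), meridians are true-scale (h = 1) and the parallel scale is k = cos φ₀ / cos φ.
Areal scale at 59.6°: h·k = 1.000 × 1.868 = 1.868.
Areal scale at 7.6°: h·k = 1.000 × 0.9539 = 0.9539.
Ratio = 1.868/0.9539 ≈ 1.96.

1.96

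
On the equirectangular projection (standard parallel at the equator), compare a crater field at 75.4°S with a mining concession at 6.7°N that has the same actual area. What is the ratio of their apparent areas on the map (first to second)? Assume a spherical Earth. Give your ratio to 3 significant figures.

Plate carrée maps x = Rλ, y = Rφ. The meridian scale is h = 1 and the parallel scale is k = 1/cos φ = sec φ.
Areal scale at 75.4°: h·k = 1.000 × 3.967 = 3.967.
Areal scale at 6.7°: h·k = 1.000 × 1.007 = 1.007.
Ratio = 3.967/1.007 ≈ 3.94.

3.94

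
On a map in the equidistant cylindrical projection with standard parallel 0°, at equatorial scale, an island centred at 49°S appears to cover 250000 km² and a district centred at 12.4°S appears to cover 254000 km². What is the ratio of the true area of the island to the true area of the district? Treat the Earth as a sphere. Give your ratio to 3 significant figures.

0.661

On the plate carrée, areal scale = h·k = 1 × sec φ, so true area = apparent × cos φ.
True area of island: 250000 × cos(49°) = 250000 × 0.6561 = 164000 km².
True area of district: 254000 × cos(12.4°) = 254000 × 0.9767 = 248100 km².
Ratio = 164000 / 248100 ≈ 0.661.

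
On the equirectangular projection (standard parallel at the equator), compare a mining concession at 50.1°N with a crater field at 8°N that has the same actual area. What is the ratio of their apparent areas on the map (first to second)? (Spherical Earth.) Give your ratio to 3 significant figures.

For the equirectangular projection with φ₀ = 0 (plate carrée), h = 1 along meridians and k = sec φ along parallels.
Areal scale at 50.1°: h·k = 1.000 × 1.559 = 1.559.
Areal scale at 8°: h·k = 1.000 × 1.010 = 1.010.
Ratio = 1.559/1.010 ≈ 1.54.

1.54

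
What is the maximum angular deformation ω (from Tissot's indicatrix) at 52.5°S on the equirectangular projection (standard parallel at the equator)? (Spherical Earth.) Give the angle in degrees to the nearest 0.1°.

For the equirectangular projection with φ₀ = 0 (plate carrée), h = 1 along meridians and k = sec φ along parallels.
At 52.5°: h = 1.000, k = 1.643; principal scales a = 1.643, b = 1.000.
sin(ω/2) = (a − b)/(a + b) = 0.6427/2.643 = 0.2432, so ω = 2 arcsin(0.2432) ≈ 28.2°.

28.2°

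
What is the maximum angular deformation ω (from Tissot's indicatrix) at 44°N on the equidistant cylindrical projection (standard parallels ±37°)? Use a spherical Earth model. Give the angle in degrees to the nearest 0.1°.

6.0°

In the equirectangular projection with standard parallel φ₀ = 37° (x = Rλ cos φ₀, y = Rφ), meridians are true-scale (h = 1) and the parallel scale is k = cos φ₀ / cos φ.
At 44°: h = 1.000, k = 1.110; principal scales a = 1.110, b = 1.000.
sin(ω/2) = (a − b)/(a + b) = 0.1102/2.110 = 0.05224, so ω = 2 arcsin(0.05224) ≈ 6.0°.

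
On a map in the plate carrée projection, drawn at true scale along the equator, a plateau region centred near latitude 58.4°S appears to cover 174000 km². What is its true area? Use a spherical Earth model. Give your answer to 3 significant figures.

Plate carrée maps x = Rλ, y = Rφ. The meridian scale is h = 1 and the parallel scale is k = 1/cos φ = sec φ.
Areal scale = h·k = 1 × sec φ; at 58.4°, h = 1.000, k = 1.908, so h·k = 1.908.
True area = apparent / (areal scale) = 174000 / 1.908 ≈ 91200 km².

91200 km²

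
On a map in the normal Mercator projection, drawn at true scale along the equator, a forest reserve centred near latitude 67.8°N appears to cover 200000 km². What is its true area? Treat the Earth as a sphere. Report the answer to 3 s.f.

28600 km²

Mercator is conformal, so the point scale is isotropic: h = k = sec φ = 1/cos φ.
Areal scale = k² = sec²φ = 1/cos²(67.8°) = 1/0.3778² = 7.005.
True area = apparent / (areal scale) = 200000 / 7.005 ≈ 28600 km².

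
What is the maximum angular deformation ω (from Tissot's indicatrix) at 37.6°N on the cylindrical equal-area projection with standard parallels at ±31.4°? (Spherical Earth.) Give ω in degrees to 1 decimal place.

8.5°

For cylindrical equal-area with standard parallel φ₀, h = cos φ / cos φ₀ and k = cos φ₀ / cos φ, so h·k = 1.
At 37.6°: h = 0.9282, k = 1.077; principal scales a = 1.077, b = 0.9282.
sin(ω/2) = (a − b)/(a + b) = 0.1491/2.006 = 0.07434, so ω = 2 arcsin(0.07434) ≈ 8.5°.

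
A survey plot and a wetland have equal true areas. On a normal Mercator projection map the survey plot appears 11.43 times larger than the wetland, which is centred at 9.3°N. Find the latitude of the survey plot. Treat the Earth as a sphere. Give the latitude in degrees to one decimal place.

73.0°

On Mercator, (apparent₁)/(apparent₂) = sec²φ₁ / sec²φ₂ when true areas are equal.
cos²φ₂ / cos²φ₁ = 11.43  ⇒  cos φ₁ = cos 9.3° / √11.43 = 0.9869/3.381 = 0.2919.
φ₁ = arccos(0.2919) ≈ 73.0°.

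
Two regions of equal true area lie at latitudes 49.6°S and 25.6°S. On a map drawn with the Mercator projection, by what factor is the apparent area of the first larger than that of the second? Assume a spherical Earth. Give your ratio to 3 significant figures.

Mercator is conformal with k = sec φ, so areal scale = k² = sec²φ.
At 49.6°: sec²(49.6°) = 1/0.6481² = 2.381.
At 25.6°: sec²(25.6°) = 1/0.9018² = 1.230.
Ratio = 2.381/1.230 = cos²(25.6°)/cos²(49.6°) ≈ 1.94.

1.94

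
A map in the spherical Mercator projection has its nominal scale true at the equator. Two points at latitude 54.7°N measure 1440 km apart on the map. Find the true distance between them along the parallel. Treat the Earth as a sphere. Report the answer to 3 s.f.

For Mercator, h = k = sec φ (a conformal cylindrical projection has a single point scale, 1/cos φ).
Along the parallel at 54.7°, map distances are exaggerated by k = sec 54.7° = 1.731.
True distance = 1440 / 1.731 = 1440 × cos 54.7° ≈ 832 km.

832 km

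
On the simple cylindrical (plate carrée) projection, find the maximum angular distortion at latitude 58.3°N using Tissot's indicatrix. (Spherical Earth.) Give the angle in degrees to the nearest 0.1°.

36.2°

Plate carrée maps x = Rλ, y = Rφ. The meridian scale is h = 1 and the parallel scale is k = 1/cos φ = sec φ.
At 58.3°: h = 1.000, k = 1.903; principal scales a = 1.903, b = 1.000.
sin(ω/2) = (a − b)/(a + b) = 0.9031/2.903 = 0.3111, so ω = 2 arcsin(0.3111) ≈ 36.2°.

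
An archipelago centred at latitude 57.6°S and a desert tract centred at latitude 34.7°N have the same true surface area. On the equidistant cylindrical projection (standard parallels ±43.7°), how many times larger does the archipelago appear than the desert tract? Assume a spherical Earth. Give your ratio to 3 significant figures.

In the equirectangular projection with standard parallel φ₀ = 43.7° (x = Rλ cos φ₀, y = Rφ), meridians are true-scale (h = 1) and the parallel scale is k = cos φ₀ / cos φ.
Areal scale at 57.6°: h·k = 1.000 × 1.349 = 1.349.
Areal scale at 34.7°: h·k = 1.000 × 0.8794 = 0.8794.
Ratio = 1.349/0.8794 ≈ 1.53.

1.53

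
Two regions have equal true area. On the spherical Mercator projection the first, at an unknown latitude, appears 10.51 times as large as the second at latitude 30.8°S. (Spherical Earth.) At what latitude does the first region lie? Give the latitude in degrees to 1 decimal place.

74.6°

For equal true areas on Mercator, apparent areas scale as sec²φ, so the ratio is cos²φ₂ / cos²φ₁.
cos²φ₂ / cos²φ₁ = 10.51  ⇒  cos φ₁ = cos 30.8° / √10.51 = 0.8590/3.242 = 0.2650.
φ₁ = arccos(0.2650) ≈ 74.6°.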